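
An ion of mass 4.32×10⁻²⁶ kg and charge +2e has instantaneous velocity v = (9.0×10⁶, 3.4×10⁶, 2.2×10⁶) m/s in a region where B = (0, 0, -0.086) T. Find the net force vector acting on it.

F ≈ (-9.37×10⁻¹⁴, 2.48×10⁻¹³, 0) N

v×B = (-2.92×10⁵, 7.74×10⁵, 0) N/C.
F = q v×B = (3.204×10⁻¹⁹ C)·(-2.92×10⁵, 7.74×10⁵, 0) = (-9.37×10⁻¹⁴, 2.48×10⁻¹³, 0) N.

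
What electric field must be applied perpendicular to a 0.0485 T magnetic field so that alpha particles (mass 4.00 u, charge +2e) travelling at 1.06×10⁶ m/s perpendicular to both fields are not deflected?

For straight-line motion qE = qvB, so E = vB.
E = 1.06×10⁶ × 0.0485 = 5.14×10⁴ V/m.

E = 5.14×10⁴ V/m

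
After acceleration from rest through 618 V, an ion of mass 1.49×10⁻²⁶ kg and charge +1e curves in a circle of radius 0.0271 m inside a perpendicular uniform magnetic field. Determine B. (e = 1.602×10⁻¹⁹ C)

B ≈ 0.396 T

v = √(2|q|V/m) = √(2·1.602×10⁻¹⁹·618/1.49×10⁻²⁶) ≈ 1.153×10⁵ m/s.
B = mv/(|q|r) = (1.49×10⁻²⁶)(1.153×10⁵)/((1.602×10⁻¹⁹)(0.0271)) ≈ 0.396 T.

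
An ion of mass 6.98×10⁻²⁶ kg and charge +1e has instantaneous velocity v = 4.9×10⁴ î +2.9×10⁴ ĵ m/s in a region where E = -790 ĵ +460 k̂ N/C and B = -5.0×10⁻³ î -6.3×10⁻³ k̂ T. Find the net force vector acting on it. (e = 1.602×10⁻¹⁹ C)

F ≈ (-2.93×10⁻¹⁷, -7.71×10⁻¹⁷, 9.69×10⁻¹⁷) N

v×B = (-183, 309, 145) N/C.
E + v×B = (-183, -481, 605) N/C.
F = q(E + v×B) = (1.602×10⁻¹⁹ C)·(-183, -481, 605) = (-2.93×10⁻¹⁷, -7.71×10⁻¹⁷, 9.69×10⁻¹⁷) N.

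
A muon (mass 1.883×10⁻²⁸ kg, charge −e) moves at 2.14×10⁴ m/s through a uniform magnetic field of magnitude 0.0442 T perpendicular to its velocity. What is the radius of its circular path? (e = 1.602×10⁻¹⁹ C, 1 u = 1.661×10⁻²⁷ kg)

r ≈ 5.69×10⁻⁴ m

The magnetic force provides the centripetal force: |q|vB = mv²/r.
r = mv/(|q|B) = (1.883×10⁻²⁸)(2.14×10⁴)/((1.602×10⁻¹⁹)(0.0442)) ≈ 5.69×10⁻⁴ m.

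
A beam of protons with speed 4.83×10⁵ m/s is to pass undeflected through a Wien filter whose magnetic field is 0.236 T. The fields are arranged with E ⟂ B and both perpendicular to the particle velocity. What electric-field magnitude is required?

For straight-line motion qE = qvB, so E = vB.
E = 4.83×10⁵ × 0.236 = 1.14×10⁵ V/m.

E = 1.14×10⁵ V/m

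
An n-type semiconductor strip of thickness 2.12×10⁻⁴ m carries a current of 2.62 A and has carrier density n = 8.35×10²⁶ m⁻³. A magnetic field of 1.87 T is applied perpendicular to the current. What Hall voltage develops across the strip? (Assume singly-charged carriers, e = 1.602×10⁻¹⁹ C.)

V_H ≈ 1.73×10⁻⁴ V

V_H = IB/(n e t).
V_H = (2.62)(1.87)/((8.35×10²⁶)(1.602×10⁻¹⁹)(2.12×10⁻⁴)) ≈ 1.73×10⁻⁴ V.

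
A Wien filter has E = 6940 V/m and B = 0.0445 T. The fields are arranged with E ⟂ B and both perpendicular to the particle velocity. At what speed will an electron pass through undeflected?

v = 1.56×10⁵ m/s

Straight-line motion ⇒ electric and magnetic forces cancel, so E = vB.
v = E/B = 6940/0.0445 = 1.56×10⁵ m/s.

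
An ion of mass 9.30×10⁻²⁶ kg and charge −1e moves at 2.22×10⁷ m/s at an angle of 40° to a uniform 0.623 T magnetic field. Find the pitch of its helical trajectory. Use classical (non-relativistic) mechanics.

p ≈ 99.6 m

v∥ = v cosθ = 2.22×10⁷·cos40° ≈ 1.701×10⁷ m/s.
T = 2πm/(|q|B) = 2π(9.30×10⁻²⁶)/((1.602×10⁻¹⁹)(0.623)) ≈ 5.855×10⁻⁶ s.
pitch = v∥ T = (1.701×10⁷)(5.855×10⁻⁶) ≈ 99.6 m.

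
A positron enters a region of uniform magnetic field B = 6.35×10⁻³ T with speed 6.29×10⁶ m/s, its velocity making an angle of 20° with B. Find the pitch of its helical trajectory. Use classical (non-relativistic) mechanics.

v∥ = v cosθ = 6.29×10⁶·cos20° ≈ 5.911×10⁶ m/s.
T = 2πm/(|q|B) = 2π(9.109×10⁻³¹)/((1.602×10⁻¹⁹)(6.35×10⁻³)) ≈ 5.626×10⁻⁹ s.
pitch = v∥ T = (5.911×10⁶)(5.626×10⁻⁹) ≈ 0.0333 m.

p ≈ 0.0333 m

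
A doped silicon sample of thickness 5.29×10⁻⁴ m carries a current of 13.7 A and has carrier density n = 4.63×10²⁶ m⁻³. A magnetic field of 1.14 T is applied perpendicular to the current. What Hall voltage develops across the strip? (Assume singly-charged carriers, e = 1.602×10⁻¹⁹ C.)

V_H ≈ 3.98×10⁻⁴ V

V_H = IB/(n e t).
V_H = (13.7)(1.14)/((4.63×10²⁶)(1.602×10⁻¹⁹)(5.29×10⁻⁴)) ≈ 3.98×10⁻⁴ V.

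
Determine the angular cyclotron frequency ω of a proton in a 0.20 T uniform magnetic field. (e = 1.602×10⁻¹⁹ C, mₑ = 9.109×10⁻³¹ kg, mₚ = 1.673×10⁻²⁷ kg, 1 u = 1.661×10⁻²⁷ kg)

ω ≈ 1.9×10⁷ rad/s

ω = |q|B/m.
ω = (1.602×10⁻¹⁹)(0.20)/1.673×10⁻²⁷ ≈ 1.9×10⁷ rad/s.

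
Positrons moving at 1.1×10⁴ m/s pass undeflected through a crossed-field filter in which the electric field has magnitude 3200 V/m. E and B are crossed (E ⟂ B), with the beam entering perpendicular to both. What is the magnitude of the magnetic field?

Balance of forces in the selector: qE = qvB ⇒ B = E/v.
B = 3200/1.1×10⁴ = 0.29 T.

B = 0.29 T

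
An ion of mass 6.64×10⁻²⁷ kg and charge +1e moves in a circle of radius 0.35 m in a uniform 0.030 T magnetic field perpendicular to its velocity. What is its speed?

v ≈ 2.5×10⁵ m/s

From |q|vB = mv²/r, v = |q|Br/m.
v = (1.602×10⁻¹⁹)(0.030)(0.35)/6.64×10⁻²⁷ ≈ 2.5×10⁵ m/s.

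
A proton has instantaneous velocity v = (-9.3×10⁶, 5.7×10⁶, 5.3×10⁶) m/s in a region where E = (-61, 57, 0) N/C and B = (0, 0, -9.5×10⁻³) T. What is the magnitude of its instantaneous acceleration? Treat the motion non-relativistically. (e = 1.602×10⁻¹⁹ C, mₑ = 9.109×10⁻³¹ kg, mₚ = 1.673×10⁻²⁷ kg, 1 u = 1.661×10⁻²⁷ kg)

|a| ≈ 9.92×10¹² m/s²

v×B = (-5.42×10⁴, -8.84×10⁴, 0) N/C.
E + v×B = (-5.42×10⁴, -8.83×10⁴, 0) N/C.
F = q(E + v×B) = (1.602×10⁻¹⁹ C)·(-5.42×10⁴, -8.83×10⁴, 0) = (-8.68×10⁻¹⁵, -1.41×10⁻¹⁴, 0) N.
|a| = |F|/m = 1.660×10⁻¹⁴/1.673×10⁻²⁷ ≈ 9.92×10¹² m/s².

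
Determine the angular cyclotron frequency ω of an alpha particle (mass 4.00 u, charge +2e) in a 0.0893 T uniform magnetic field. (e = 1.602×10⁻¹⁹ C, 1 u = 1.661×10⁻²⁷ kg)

ω ≈ 4.31×10⁶ rad/s

ω = |q|B/m.
ω = (3.204×10⁻¹⁹)(0.0893)/6.644×10⁻²⁷ ≈ 4.31×10⁶ rad/s.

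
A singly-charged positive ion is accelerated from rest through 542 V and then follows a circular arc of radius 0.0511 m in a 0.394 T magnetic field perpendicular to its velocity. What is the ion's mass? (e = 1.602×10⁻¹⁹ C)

m ≈ 5.99×10⁻²⁶ kg

Combine |q|V = ½mv² and r = mv/(|q|B): eliminate v to get m = qB²r²/(2V).
m = (1.602×10⁻¹⁹)(0.394)²(0.0511)²/(2·542) ≈ 5.99×10⁻²⁶ kg.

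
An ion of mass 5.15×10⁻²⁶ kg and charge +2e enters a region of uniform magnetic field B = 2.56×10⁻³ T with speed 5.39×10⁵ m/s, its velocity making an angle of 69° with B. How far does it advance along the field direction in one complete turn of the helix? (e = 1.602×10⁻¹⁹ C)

p ≈ 76.2 m

v∥ = v cosθ = 5.39×10⁵·cos69° ≈ 1.932×10⁵ m/s.
T = 2πm/(|q|B) = 2π(5.15×10⁻²⁶)/((3.204×10⁻¹⁹)(2.56×10⁻³)) ≈ 3.945×10⁻⁴ s.
pitch = v∥ T = (1.932×10⁵)(3.945×10⁻⁴) ≈ 76.2 m.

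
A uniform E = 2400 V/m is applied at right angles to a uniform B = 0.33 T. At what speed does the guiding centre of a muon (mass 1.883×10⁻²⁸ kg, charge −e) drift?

The E×B drift speed is v_d = E/B.
v_d = 2400/0.33 = 7300 m/s.

v_d ≈ 7300 m/s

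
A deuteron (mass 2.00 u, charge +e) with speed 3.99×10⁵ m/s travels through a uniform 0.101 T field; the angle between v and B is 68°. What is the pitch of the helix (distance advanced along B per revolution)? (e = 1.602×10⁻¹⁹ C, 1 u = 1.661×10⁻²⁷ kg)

v∥ = v cosθ = 3.99×10⁵·cos68° ≈ 1.495×10⁵ m/s.
T = 2πm/(|q|B) = 2π(3.322×10⁻²⁷)/((1.602×10⁻¹⁹)(0.101)) ≈ 1.290×10⁻⁶ s.
pitch = v∥ T = (1.495×10⁵)(1.290×10⁻⁶) ≈ 0.193 m.

p ≈ 0.193 m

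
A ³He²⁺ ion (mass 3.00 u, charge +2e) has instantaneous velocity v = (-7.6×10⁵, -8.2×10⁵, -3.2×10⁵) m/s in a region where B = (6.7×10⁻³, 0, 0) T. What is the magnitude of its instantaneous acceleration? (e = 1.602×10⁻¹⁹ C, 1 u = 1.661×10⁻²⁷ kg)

v×B = (0, -2140, 5490) N/C.
F = q v×B = (3.204×10⁻¹⁹ C)·(0, -2140, 5490) = (0, -6.87×10⁻¹⁶, 1.76×10⁻¹⁵) N.
|a| = |F|/m = 1.890×10⁻¹⁵/4.983×10⁻²⁷ ≈ 3.79×10¹¹ m/s².

|a| ≈ 3.79×10¹¹ m/s²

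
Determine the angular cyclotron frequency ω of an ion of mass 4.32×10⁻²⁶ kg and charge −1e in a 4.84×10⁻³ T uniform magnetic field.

ω = |q|B/m.
ω = (1.602×10⁻¹⁹)(4.84×10⁻³)/4.32×10⁻²⁶ ≈ 1.79×10⁴ rad/s.

ω ≈ 1.79×10⁴ rad/s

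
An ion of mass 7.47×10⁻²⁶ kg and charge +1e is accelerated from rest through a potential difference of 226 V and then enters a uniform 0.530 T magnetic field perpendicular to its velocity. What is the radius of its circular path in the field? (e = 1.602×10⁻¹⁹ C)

Acceleration: |q|V = ½mv² ⇒ v = √(2|q|V/m) = √(2·1.602×10⁻¹⁹·226/7.47×10⁻²⁶) ≈ 3.113×10⁴ m/s.
In the field: r = mv/(|q|B) = (7.47×10⁻²⁶)(3.113×10⁴)/((1.602×10⁻¹⁹)(0.530)) ≈ 0.0274 m.

r ≈ 0.0274 m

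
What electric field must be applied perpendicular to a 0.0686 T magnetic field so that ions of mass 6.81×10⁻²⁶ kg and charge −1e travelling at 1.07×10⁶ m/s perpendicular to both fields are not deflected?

E = 7.34×10⁴ V/m

For straight-line motion qE = qvB, so E = vB.
E = 1.07×10⁶ × 0.0686 = 7.34×10⁴ V/m.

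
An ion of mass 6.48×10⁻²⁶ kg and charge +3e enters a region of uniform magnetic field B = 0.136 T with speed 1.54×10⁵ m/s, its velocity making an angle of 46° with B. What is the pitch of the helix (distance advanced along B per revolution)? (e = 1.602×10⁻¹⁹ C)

v∥ = v cosθ = 1.54×10⁵·cos46° ≈ 1.070×10⁵ m/s.
T = 2πm/(|q|B) = 2π(6.48×10⁻²⁶)/((4.806×10⁻¹⁹)(0.136)) ≈ 6.229×10⁻⁶ s.
pitch = v∥ T = (1.070×10⁵)(6.229×10⁻⁶) ≈ 0.666 m.

p ≈ 0.666 m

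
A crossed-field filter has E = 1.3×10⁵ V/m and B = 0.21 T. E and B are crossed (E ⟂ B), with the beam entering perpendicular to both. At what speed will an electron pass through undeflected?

v = 6.2×10⁵ m/s

Zero net Lorentz force requires |qE| = |q v×B|, i.e. E = vB.
v = E/B = 1.3×10⁵/0.21 = 6.2×10⁵ m/s.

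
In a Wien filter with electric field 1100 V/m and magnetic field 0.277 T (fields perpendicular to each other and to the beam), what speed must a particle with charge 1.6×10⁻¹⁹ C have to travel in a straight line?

v = 3970 m/s

Zero net Lorentz force requires |qE| = |q v×B|, i.e. E = vB.
v = E/B = 1100/0.277 = 3970 m/s.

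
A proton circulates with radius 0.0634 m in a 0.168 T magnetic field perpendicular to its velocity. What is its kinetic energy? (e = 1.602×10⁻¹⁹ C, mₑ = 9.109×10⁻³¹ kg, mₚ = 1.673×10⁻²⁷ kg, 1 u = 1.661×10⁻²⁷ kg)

KE ≈ 8.70×10⁻¹⁶ J

v = |q|Br/m, then KE = ½mv² = (qBr)²/(2m).
v = (1.602×10⁻¹⁹)(0.168)(0.0634)/1.673×10⁻²⁷ ≈ 1.020×10⁶ m/s.
KE = ½(1.673×10⁻²⁷)(1.020×10⁶)² ≈ 8.70×10⁻¹⁶ J.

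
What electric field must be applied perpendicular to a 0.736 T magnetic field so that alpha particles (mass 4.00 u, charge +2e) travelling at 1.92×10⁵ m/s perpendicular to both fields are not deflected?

For straight-line motion qE = qvB, so E = vB.
E = 1.92×10⁵ × 0.736 = 1.41×10⁵ V/m.

E = 1.41×10⁵ V/m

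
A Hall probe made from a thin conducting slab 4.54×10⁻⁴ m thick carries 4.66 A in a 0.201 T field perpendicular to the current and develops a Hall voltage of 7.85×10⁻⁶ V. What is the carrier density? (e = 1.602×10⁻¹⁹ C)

n ≈ 1.64×10²⁷ m⁻³

From V_H = IB/(n e t), n = IB/(V_H e t).
n = (4.66)(0.201)/((7.85×10⁻⁶)(1.602×10⁻¹⁹)(4.54×10⁻⁴)) ≈ 1.64×10²⁷ m⁻³.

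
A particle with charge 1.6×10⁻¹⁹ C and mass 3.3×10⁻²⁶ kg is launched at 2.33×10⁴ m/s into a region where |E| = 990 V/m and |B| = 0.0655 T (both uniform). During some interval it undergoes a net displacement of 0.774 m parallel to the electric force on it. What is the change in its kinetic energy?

ΔKE ≈ 1.23×10⁻¹⁶ J

The magnetic force is always ⟂ v and does no work; only the electric force changes KE.
ΔKE = F_E · d = |q|E d = (1.6×10⁻¹⁹)(990)(0.774) ≈ 1.23×10⁻¹⁶ J.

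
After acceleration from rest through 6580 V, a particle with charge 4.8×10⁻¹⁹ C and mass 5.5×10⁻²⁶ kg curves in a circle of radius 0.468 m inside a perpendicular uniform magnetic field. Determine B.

v = √(2|q|V/m) = √(2·4.8×10⁻¹⁹·6580/5.5×10⁻²⁶) ≈ 3.389×10⁵ m/s.
B = mv/(|q|r) = (5.5×10⁻²⁶)(3.389×10⁵)/((4.8×10⁻¹⁹)(0.468)) ≈ 0.0830 T.

B ≈ 0.0830 T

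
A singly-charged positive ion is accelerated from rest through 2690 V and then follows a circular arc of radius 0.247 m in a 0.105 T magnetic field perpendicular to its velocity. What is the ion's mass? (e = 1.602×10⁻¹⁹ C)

Combine |q|V = ½mv² and r = mv/(|q|B): eliminate v to get m = qB²r²/(2V).
m = (1.602×10⁻¹⁹)(0.105)²(0.247)²/(2·2690) ≈ 2.00×10⁻²⁶ kg.

m ≈ 2.00×10⁻²⁶ kg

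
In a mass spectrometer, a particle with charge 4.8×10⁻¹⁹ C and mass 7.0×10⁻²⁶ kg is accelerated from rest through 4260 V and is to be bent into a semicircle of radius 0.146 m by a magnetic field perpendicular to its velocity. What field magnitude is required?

v = √(2|q|V/m) = √(2·4.8×10⁻¹⁹·4260/7.0×10⁻²⁶) ≈ 2.417×10⁵ m/s.
B = mv/(|q|r) = (7.0×10⁻²⁶)(2.417×10⁵)/((4.8×10⁻¹⁹)(0.146)) ≈ 0.241 T.

B ≈ 0.241 T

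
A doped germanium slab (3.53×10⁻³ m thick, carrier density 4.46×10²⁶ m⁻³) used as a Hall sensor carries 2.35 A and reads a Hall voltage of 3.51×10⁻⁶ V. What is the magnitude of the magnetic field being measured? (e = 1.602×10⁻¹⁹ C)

B ≈ 0.377 T

From V_H = IB/(n e t), B = V_H n e t / I.
B = (3.51×10⁻⁶)(4.46×10²⁶)(1.602×10⁻¹⁹)(3.53×10⁻³)/2.35 ≈ 0.377 T.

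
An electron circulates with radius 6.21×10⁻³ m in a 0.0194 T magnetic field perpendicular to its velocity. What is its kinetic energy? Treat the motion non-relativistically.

v = |q|Br/m, then KE = ½mv² = (qBr)²/(2m).
v = (1.602×10⁻¹⁹)(0.0194)(6.21×10⁻³)/9.109×10⁻³¹ ≈ 2.119×10⁷ m/s.
KE = ½(9.109×10⁻³¹)(2.119×10⁷)² ≈ 2.04×10⁻¹⁶ J.

KE ≈ 2.04×10⁻¹⁶ J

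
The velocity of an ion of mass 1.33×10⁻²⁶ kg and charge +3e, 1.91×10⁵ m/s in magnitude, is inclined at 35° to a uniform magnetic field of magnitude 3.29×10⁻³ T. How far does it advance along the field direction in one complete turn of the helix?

v∥ = v cosθ = 1.91×10⁵·cos35° ≈ 1.565×10⁵ m/s.
T = 2πm/(|q|B) = 2π(1.33×10⁻²⁶)/((4.806×10⁻¹⁹)(3.29×10⁻³)) ≈ 5.285×10⁻⁵ s.
pitch = v∥ T = (1.565×10⁵)(5.285×10⁻⁵) ≈ 8.27 m.

p ≈ 8.27 m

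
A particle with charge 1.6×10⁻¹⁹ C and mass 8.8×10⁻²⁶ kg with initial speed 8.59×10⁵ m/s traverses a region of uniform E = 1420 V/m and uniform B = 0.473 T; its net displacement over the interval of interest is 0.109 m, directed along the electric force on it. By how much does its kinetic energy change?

The magnetic force is always ⟂ v and does no work; only the electric force changes KE.
ΔKE = F_E · d = |q|E d = (1.6×10⁻¹⁹)(1420)(0.109) ≈ 2.48×10⁻¹⁷ J.

ΔKE ≈ 2.48×10⁻¹⁷ J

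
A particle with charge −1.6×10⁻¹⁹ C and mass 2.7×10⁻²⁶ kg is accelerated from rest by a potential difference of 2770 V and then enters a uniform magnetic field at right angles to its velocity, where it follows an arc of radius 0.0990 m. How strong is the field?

B ≈ 0.309 T

v = √(2|q|V/m) = √(2·1.6×10⁻¹⁹·2770/2.7×10⁻²⁶) ≈ 1.812×10⁵ m/s.
B = mv/(|q|r) = (2.7×10⁻²⁶)(1.812×10⁵)/((1.6×10⁻¹⁹)(0.0990)) ≈ 0.309 T.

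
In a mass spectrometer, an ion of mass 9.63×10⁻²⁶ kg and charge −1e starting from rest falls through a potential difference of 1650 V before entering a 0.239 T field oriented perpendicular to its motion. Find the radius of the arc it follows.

r ≈ 0.186 m

Acceleration: |q|V = ½mv² ⇒ v = √(2|q|V/m) = √(2·1.602×10⁻¹⁹·1650/9.63×10⁻²⁶) ≈ 7.409×10⁴ m/s.
In the field: r = mv/(|q|B) = (9.63×10⁻²⁶)(7.409×10⁴)/((1.602×10⁻¹⁹)(0.239)) ≈ 0.186 m.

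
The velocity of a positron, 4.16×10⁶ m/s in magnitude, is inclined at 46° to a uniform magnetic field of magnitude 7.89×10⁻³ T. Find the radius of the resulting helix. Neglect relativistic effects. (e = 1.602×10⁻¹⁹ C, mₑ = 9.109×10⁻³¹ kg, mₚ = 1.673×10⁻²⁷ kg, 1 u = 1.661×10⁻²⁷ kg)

r ≈ 2.16×10⁻³ m

v⊥ = v sinθ = 4.16×10⁶·sin46° ≈ 2.992×10⁶ m/s.
r = m v⊥/(|q|B) = (9.109×10⁻³¹)(2.992×10⁶)/((1.602×10⁻¹⁹)(7.89×10⁻³)) ≈ 2.16×10⁻³ m.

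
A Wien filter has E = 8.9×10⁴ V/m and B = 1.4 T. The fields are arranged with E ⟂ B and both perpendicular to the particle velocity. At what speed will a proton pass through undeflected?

Zero net Lorentz force requires |qE| = |q v×B|, i.e. E = vB.
v = E/B = 8.9×10⁴/1.4 = 6.4×10⁴ m/s.

v = 6.4×10⁴ m/s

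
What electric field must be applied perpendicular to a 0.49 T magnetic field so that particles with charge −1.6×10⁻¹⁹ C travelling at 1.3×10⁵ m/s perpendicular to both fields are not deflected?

E = 6.4×10⁴ V/m

For straight-line motion qE = qvB, so E = vB.
E = 1.3×10⁵ × 0.49 = 6.4×10⁴ V/m.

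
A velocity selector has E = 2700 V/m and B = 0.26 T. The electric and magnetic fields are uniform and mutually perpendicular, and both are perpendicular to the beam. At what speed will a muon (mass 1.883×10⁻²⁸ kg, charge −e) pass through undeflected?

v = 1.0×10⁴ m/s

Zero net Lorentz force requires |qE| = |q v×B|, i.e. E = vB.
v = E/B = 2700/0.26 = 1.0×10⁴ m/s.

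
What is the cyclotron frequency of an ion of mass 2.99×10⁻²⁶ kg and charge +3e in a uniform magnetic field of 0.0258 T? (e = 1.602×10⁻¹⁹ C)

f = |q|B/(2πm).
f = (4.806×10⁻¹⁹)(0.0258)/(2π·2.99×10⁻²⁶) ≈ 6.60×10⁴ Hz.

f ≈ 6.60×10⁴ Hz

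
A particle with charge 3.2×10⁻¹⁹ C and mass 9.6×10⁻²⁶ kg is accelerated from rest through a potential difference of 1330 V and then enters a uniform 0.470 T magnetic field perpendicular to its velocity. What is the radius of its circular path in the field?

r ≈ 0.0601 m

Acceleration: |q|V = ½mv² ⇒ v = √(2|q|V/m) = √(2·3.2×10⁻¹⁹·1330/9.6×10⁻²⁶) ≈ 9.416×10⁴ m/s.
In the field: r = mv/(|q|B) = (9.6×10⁻²⁶)(9.416×10⁴)/((3.2×10⁻¹⁹)(0.470)) ≈ 0.0601 m.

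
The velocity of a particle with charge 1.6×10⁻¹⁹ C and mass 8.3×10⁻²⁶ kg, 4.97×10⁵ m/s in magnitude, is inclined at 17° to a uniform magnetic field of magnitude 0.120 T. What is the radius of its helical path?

r ≈ 0.628 m

v⊥ = v sinθ = 4.97×10⁵·sin17° ≈ 1.453×10⁵ m/s.
r = m v⊥/(|q|B) = (8.3×10⁻²⁶)(1.453×10⁵)/((1.6×10⁻¹⁹)(0.120)) ≈ 0.628 m.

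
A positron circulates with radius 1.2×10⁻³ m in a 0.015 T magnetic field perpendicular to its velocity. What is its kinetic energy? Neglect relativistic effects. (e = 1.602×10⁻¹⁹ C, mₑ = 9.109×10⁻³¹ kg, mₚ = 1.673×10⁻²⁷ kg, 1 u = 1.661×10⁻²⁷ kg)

KE ≈ 28 eV

v = |q|Br/m, then KE = ½mv² = (qBr)²/(2m).
v = (1.602×10⁻¹⁹)(0.015)(1.2×10⁻³)/9.109×10⁻³¹ ≈ 3.166×10⁶ m/s.
KE = ½(9.109×10⁻³¹)(3.166×10⁶)² ≈ 4.6×10⁻¹⁸ J = 28 eV.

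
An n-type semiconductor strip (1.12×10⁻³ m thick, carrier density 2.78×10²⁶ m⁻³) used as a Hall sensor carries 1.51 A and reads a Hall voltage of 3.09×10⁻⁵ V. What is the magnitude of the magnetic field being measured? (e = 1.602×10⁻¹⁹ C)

From V_H = IB/(n e t), B = V_H n e t / I.
B = (3.09×10⁻⁵)(2.78×10²⁶)(1.602×10⁻¹⁹)(1.12×10⁻³)/1.51 ≈ 1.02 T.

B ≈ 1.02 T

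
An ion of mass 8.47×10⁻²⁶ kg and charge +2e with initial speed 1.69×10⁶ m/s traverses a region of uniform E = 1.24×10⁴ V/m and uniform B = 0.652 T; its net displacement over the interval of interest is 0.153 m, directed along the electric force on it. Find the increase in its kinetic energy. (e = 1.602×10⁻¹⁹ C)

The magnetic force is always ⟂ v and does no work; only the electric force changes KE.
ΔKE = F_E · d = |q|E d = (3.204×10⁻¹⁹)(1.24×10⁴)(0.153) ≈ 6.08×10⁻¹⁶ J.

ΔKE ≈ 6.08×10⁻¹⁶ J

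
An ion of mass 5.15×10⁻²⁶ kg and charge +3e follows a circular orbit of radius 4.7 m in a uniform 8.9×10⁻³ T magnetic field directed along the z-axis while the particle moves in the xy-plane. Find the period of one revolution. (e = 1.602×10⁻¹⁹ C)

The cyclotron period depends only on m, q, B: T = 2πm/(|q|B).
T = 2π(5.15×10⁻²⁶)/((4.806×10⁻¹⁹)(8.9×10⁻³)) ≈ 7.6×10⁻⁵ s.

T ≈ 7.6×10⁻⁵ s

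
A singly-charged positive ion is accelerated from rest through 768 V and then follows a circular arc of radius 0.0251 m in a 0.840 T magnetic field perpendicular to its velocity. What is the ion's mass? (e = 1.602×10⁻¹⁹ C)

m ≈ 4.64×10⁻²⁶ kg

Combine |q|V = ½mv² and r = mv/(|q|B): eliminate v to get m = qB²r²/(2V).
m = (1.602×10⁻¹⁹)(0.840)²(0.0251)²/(2·768) ≈ 4.64×10⁻²⁶ kg.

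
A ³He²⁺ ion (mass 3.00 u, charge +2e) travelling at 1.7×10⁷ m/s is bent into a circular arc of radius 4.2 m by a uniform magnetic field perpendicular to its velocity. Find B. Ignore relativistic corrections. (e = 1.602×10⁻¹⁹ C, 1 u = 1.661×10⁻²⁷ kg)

From |q|vB = mv²/r, B = mv/(|q|r).
B = (4.983×10⁻²⁷)(1.7×10⁷)/((3.204×10⁻¹⁹)(4.2)) ≈ 0.063 T.

B ≈ 0.063 T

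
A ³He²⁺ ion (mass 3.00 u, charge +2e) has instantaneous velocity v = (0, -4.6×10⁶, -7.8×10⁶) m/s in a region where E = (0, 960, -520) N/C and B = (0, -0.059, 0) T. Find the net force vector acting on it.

F ≈ (-1.47×10⁻¹³, 3.08×10⁻¹⁶, -1.67×10⁻¹⁶) N

v×B = (-4.60×10⁵, 0, 0) N/C.
E + v×B = (-4.60×10⁵, 960, -520) N/C.
F = q(E + v×B) = (3.204×10⁻¹⁹ C)·(-4.60×10⁵, 960, -520) = (-1.47×10⁻¹³, 3.08×10⁻¹⁶, -1.67×10⁻¹⁶) N.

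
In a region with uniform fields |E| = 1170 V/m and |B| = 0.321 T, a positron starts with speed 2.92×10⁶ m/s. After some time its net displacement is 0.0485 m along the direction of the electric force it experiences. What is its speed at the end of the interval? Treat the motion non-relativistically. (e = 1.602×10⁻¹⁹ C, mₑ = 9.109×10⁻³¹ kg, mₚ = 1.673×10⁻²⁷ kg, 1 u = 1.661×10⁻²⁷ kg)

v_f ≈ 5.34×10⁶ m/s

B does no work; ΔKE = |q|E d.
½mv_f² = ½mv₀² + |q|Ed = ½(9.109×10⁻³¹)(2.92×10⁶)² + (1.602×10⁻¹⁹)(1170)(0.0485) ≈ 3.883×10⁻¹⁸ J + 9.091×10⁻¹⁸ J ≈ 1.297×10⁻¹⁷ J.
v_f = √(2·1.297×10⁻¹⁷/9.109×10⁻³¹) ≈ 5.34×10⁶ m/s.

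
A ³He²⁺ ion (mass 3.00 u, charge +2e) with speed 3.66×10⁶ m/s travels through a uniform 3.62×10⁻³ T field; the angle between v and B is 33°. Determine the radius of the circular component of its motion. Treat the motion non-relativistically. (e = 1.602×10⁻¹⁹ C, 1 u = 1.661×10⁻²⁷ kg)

v⊥ = v sinθ = 3.66×10⁶·sin33° ≈ 1.993×10⁶ m/s.
r = m v⊥/(|q|B) = (4.983×10⁻²⁷)(1.993×10⁶)/((3.204×10⁻¹⁹)(3.62×10⁻³)) ≈ 8.56 m.

r ≈ 8.56 m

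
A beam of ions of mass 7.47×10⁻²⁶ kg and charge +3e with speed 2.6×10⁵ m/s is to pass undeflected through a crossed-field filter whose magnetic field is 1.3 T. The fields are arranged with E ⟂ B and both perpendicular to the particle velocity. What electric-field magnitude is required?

For straight-line motion qE = qvB, so E = vB.
E = 2.6×10⁵ × 1.3 = 3.4×10⁵ V/m.

E = 3.4×10⁵ V/m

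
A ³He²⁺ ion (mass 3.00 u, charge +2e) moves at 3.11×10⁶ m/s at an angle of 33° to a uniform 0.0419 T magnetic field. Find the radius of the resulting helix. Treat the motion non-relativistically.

r ≈ 0.629 m

v⊥ = v sinθ = 3.11×10⁶·sin33° ≈ 1.694×10⁶ m/s.
r = m v⊥/(|q|B) = (4.983×10⁻²⁷)(1.694×10⁶)/((3.204×10⁻¹⁹)(0.0419)) ≈ 0.629 m.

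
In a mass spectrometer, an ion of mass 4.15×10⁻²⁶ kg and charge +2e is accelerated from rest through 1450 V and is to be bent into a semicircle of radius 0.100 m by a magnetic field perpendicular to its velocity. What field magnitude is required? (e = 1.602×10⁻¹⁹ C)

B ≈ 0.194 T

v = √(2|q|V/m) = √(2·3.204×10⁻¹⁹·1450/4.15×10⁻²⁶) ≈ 1.496×10⁵ m/s.
B = mv/(|q|r) = (4.15×10⁻²⁶)(1.496×10⁵)/((3.204×10⁻¹⁹)(0.100)) ≈ 0.194 T.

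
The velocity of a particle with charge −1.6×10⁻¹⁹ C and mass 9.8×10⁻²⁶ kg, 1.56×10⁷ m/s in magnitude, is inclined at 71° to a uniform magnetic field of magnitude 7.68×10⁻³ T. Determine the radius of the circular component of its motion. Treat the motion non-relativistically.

r ≈ 1180 m

v⊥ = v sinθ = 1.56×10⁷·sin71° ≈ 1.475×10⁷ m/s.
r = m v⊥/(|q|B) = (9.8×10⁻²⁶)(1.475×10⁷)/((1.6×10⁻¹⁹)(7.68×10⁻³)) ≈ 1180 m.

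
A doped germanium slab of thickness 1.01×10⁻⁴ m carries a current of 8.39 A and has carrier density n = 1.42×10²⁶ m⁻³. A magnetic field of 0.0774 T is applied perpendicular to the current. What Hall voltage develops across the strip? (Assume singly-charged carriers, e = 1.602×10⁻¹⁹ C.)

V_H ≈ 2.83×10⁻⁴ V

V_H = IB/(n e t).
V_H = (8.39)(0.0774)/((1.42×10²⁶)(1.602×10⁻¹⁹)(1.01×10⁻⁴)) ≈ 2.83×10⁻⁴ V.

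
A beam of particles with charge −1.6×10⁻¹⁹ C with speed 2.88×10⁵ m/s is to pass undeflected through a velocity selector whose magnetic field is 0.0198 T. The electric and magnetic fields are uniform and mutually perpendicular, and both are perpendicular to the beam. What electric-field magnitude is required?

For straight-line motion qE = qvB, so E = vB.
E = 2.88×10⁵ × 0.0198 = 5700 V/m.

E = 5700 V/m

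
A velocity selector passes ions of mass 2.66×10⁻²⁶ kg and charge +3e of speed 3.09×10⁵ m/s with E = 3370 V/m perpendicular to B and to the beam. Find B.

B = 0.0109 T

Balance of forces in the selector: qE = qvB ⇒ B = E/v.
B = 3370/3.09×10⁵ = 0.0109 T.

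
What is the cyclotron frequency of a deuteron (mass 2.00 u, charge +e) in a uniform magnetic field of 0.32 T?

f = |q|B/(2πm).
f = (1.602×10⁻¹⁹)(0.32)/(2π·3.322×10⁻²⁷) ≈ 2.5×10⁶ Hz.

f ≈ 2.5×10⁶ Hz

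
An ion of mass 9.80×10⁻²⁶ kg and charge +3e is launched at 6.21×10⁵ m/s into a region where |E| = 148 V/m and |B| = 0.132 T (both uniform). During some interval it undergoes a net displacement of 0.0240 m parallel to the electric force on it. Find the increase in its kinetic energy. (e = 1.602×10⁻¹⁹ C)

The magnetic force is always ⟂ v and does no work; only the electric force changes KE.
ΔKE = F_E · d = |q|E d = (4.806×10⁻¹⁹)(148)(0.0240) ≈ 1.71×10⁻¹⁸ J.

ΔKE ≈ 1.71×10⁻¹⁸ J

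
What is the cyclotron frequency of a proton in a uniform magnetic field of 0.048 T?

f ≈ 7.3×10⁵ Hz

f = |q|B/(2πm).
f = (1.602×10⁻¹⁹)(0.048)/(2π·1.673×10⁻²⁷) ≈ 7.3×10⁵ Hz.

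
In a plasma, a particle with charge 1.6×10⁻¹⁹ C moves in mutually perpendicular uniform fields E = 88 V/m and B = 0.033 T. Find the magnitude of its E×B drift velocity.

The steady drift has the magnetic force balancing the electric force, so v_d = E/B.
v_d = 88/0.033 = 2700 m/s.

v_d ≈ 2700 m/s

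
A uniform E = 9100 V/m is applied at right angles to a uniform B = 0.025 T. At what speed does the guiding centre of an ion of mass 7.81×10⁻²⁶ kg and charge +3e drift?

v_d ≈ 3.6×10⁵ m/s

The steady drift has the magnetic force balancing the electric force, so v_d = E/B.
v_d = 9100/0.025 = 3.6×10⁵ m/s.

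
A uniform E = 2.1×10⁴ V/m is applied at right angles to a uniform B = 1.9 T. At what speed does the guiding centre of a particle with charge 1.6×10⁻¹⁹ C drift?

The E×B drift speed is v_d = E/B.
v_d = 2.1×10⁴/1.9 = 1.1×10⁴ m/s.

v_d ≈ 1.1×10⁴ m/s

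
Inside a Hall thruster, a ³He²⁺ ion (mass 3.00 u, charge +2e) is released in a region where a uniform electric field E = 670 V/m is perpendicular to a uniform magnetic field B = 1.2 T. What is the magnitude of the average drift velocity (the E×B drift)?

v_d ≈ 560 m/s

The E×B drift speed is v_d = E/B.
v_d = 670/1.2 = 560 m/s.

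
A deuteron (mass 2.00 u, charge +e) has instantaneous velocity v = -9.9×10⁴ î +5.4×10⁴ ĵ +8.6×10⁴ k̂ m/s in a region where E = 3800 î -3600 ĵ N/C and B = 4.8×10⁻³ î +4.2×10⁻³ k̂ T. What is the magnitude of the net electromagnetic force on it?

|F| ≈ 7.84×10⁻¹⁶ N

v×B = (227, 829, -259) N/C.
E + v×B = (4030, -2770, -259) N/C.
F = q(E + v×B) = (1.602×10⁻¹⁹ C)·(4030, -2770, -259) = (6.45×10⁻¹⁶, -4.44×10⁻¹⁶, -4.15×10⁻¹⁷) N.
|F| = 7.84×10⁻¹⁶ N.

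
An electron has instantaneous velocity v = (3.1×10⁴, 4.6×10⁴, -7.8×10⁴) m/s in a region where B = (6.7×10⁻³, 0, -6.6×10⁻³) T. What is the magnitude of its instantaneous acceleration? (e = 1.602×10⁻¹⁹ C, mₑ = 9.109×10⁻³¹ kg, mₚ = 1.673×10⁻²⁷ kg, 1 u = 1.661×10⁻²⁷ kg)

v×B = (-304, -318, -308) N/C.
F = q v×B = (−1.602×10⁻¹⁹ C)·(-304, -318, -308) = (4.86×10⁻¹⁷, 5.09×10⁻¹⁷, 4.94×10⁻¹⁷) N.
|a| = |F|/m = 8.601×10⁻¹⁷/9.109×10⁻³¹ ≈ 9.44×10¹³ m/s².

|a| ≈ 9.44×10¹³ m/s²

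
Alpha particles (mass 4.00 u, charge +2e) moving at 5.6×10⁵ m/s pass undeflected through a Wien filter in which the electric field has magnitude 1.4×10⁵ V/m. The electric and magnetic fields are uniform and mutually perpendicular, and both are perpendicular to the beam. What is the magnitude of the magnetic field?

Balance of forces in the selector: qE = qvB ⇒ B = E/v.
B = 1.4×10⁵/5.6×10⁵ = 0.25 T.

B = 0.25 T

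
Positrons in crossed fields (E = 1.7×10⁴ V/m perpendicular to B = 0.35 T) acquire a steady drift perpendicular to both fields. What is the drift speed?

The steady drift has the magnetic force balancing the electric force, so v_d = E/B.
v_d = 1.7×10⁴/0.35 = 4.9×10⁴ m/s.

v_d ≈ 4.9×10⁴ m/s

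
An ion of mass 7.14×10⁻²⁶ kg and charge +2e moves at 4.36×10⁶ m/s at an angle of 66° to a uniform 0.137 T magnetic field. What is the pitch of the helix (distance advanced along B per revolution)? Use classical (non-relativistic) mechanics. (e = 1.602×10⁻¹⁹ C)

p ≈ 18.1 m

v∥ = v cosθ = 4.36×10⁶·cos66° ≈ 1.773×10⁶ m/s.
T = 2πm/(|q|B) = 2π(7.14×10⁻²⁶)/((3.204×10⁻¹⁹)(0.137)) ≈ 1.022×10⁻⁵ s.
pitch = v∥ T = (1.773×10⁶)(1.022×10⁻⁵) ≈ 18.1 m.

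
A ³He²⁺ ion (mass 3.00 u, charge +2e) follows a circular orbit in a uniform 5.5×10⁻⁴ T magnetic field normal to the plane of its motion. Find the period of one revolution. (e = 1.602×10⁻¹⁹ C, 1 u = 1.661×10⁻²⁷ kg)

T ≈ 1.8×10⁻⁴ s

The cyclotron period depends only on m, q, B: T = 2πm/(|q|B).
T = 2π(4.983×10⁻²⁷)/((3.204×10⁻¹⁹)(5.5×10⁻⁴)) ≈ 1.8×10⁻⁴ s.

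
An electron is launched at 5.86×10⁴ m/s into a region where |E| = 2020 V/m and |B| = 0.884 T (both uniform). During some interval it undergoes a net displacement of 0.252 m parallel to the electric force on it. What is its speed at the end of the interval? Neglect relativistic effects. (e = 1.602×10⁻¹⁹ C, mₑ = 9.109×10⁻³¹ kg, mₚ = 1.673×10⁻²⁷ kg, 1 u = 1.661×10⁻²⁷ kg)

B does no work; ΔKE = |q|E d.
½mv_f² = ½mv₀² + |q|Ed = ½(9.109×10⁻³¹)(5.86×10⁴)² + (1.602×10⁻¹⁹)(2020)(0.252) ≈ 1.564×10⁻²¹ J + 8.155×10⁻¹⁷ J ≈ 8.155×10⁻¹⁷ J.
v_f = √(2·8.155×10⁻¹⁷/9.109×10⁻³¹) ≈ 1.34×10⁷ m/s.

v_f ≈ 1.34×10⁷ m/s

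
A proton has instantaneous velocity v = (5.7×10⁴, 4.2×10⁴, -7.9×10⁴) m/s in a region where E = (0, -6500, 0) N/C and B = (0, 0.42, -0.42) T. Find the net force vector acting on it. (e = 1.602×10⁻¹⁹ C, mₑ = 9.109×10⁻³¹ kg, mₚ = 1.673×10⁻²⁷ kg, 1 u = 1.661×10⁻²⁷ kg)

F ≈ (2.49×10⁻¹⁵, 2.79×10⁻¹⁵, 3.84×10⁻¹⁵) N

v×B = (1.55×10⁴, 2.39×10⁴, 2.39×10⁴) N/C.
E + v×B = (1.55×10⁴, 1.74×10⁴, 2.39×10⁴) N/C.
F = q(E + v×B) = (1.602×10⁻¹⁹ C)·(1.55×10⁴, 1.74×10⁴, 2.39×10⁴) = (2.49×10⁻¹⁵, 2.79×10⁻¹⁵, 3.84×10⁻¹⁵) N.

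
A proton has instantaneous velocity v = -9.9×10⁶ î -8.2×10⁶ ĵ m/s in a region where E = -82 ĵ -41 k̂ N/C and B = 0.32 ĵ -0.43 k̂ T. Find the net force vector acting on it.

v×B = (3.53×10⁶, -4.26×10⁶, -3.17×10⁶) N/C.
E + v×B = (3.53×10⁶, -4.26×10⁶, -3.17×10⁶) N/C.
F = q(E + v×B) = (1.602×10⁻¹⁹ C)·(3.53×10⁶, -4.26×10⁶, -3.17×10⁶) = (5.65×10⁻¹³, -6.82×10⁻¹³, -5.08×10⁻¹³) N.

F ≈ (5.65×10⁻¹³, -6.82×10⁻¹³, -5.08×10⁻¹³) N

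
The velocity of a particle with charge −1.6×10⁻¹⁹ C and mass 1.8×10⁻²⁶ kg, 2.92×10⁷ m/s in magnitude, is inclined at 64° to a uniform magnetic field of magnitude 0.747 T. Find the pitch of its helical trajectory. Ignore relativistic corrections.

p ≈ 12.1 m

v∥ = v cosθ = 2.92×10⁷·cos64° ≈ 1.280×10⁷ m/s.
T = 2πm/(|q|B) = 2π(1.8×10⁻²⁶)/((1.6×10⁻¹⁹)(0.747)) ≈ 9.463×10⁻⁷ s.
pitch = v∥ T = (1.280×10⁷)(9.463×10⁻⁷) ≈ 12.1 m.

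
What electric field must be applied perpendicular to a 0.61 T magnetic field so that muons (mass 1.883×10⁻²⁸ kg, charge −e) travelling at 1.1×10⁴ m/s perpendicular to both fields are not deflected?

E = 6700 V/m

For straight-line motion qE = qvB, so E = vB.
E = 1.1×10⁴ × 0.61 = 6700 V/m.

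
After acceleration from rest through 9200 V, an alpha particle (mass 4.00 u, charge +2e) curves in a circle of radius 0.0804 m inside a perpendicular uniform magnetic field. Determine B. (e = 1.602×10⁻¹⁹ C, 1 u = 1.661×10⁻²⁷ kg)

v = √(2|q|V/m) = √(2·3.204×10⁻¹⁹·9200/6.644×10⁻²⁷) ≈ 9.420×10⁵ m/s.
B = mv/(|q|r) = (6.644×10⁻²⁷)(9.420×10⁵)/((3.204×10⁻¹⁹)(0.0804)) ≈ 0.243 T.

B ≈ 0.243 T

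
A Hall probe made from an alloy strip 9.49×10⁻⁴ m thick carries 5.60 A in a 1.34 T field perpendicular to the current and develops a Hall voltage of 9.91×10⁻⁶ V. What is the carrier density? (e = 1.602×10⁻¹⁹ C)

n ≈ 4.98×10²⁷ m⁻³

From V_H = IB/(n e t), n = IB/(V_H e t).
n = (5.60)(1.34)/((9.91×10⁻⁶)(1.602×10⁻¹⁹)(9.49×10⁻⁴)) ≈ 4.98×10²⁷ m⁻³.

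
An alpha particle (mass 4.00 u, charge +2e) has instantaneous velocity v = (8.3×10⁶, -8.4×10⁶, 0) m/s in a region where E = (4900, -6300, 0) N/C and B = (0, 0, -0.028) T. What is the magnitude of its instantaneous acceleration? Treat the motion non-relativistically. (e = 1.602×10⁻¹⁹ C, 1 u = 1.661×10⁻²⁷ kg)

|a| ≈ 1.59×10¹³ m/s²

v×B = (2.35×10⁵, 2.32×10⁵, 0) N/C.
E + v×B = (2.40×10⁵, 2.26×10⁵, 0) N/C.
F = q(E + v×B) = (3.204×10⁻¹⁹ C)·(2.40×10⁵, 2.26×10⁵, 0) = (7.69×10⁻¹⁴, 7.24×10⁻¹⁴, 0) N.
|a| = |F|/m = 1.057×10⁻¹³/6.644×10⁻²⁷ ≈ 1.59×10¹³ m/s².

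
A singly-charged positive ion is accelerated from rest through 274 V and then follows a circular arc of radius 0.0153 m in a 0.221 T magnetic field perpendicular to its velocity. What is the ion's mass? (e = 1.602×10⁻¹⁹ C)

m ≈ 3.34×10⁻²⁷ kg

Combine |q|V = ½mv² and r = mv/(|q|B): eliminate v to get m = qB²r²/(2V).
m = (1.602×10⁻¹⁹)(0.221)²(0.0153)²/(2·274) ≈ 3.34×10⁻²⁷ kg.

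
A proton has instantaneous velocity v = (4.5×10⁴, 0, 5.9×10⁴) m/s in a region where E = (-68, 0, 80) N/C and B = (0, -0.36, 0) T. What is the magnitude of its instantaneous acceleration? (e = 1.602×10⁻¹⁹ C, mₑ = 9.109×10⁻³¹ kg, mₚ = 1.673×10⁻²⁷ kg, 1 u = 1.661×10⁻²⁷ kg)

|a| ≈ 2.55×10¹² m/s²

v×B = (2.12×10⁴, 0, -1.62×10⁴) N/C.
E + v×B = (2.12×10⁴, 0, -1.61×10⁴) N/C.
F = q(E + v×B) = (1.602×10⁻¹⁹ C)·(2.12×10⁴, 0, -1.61×10⁴) = (3.39×10⁻¹⁵, 0, -2.58×10⁻¹⁵) N.
|a| = |F|/m = 4.263×10⁻¹⁵/1.673×10⁻²⁷ ≈ 2.55×10¹² m/s².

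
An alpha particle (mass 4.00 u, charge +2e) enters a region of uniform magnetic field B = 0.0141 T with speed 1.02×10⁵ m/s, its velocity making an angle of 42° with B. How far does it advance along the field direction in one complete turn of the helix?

p ≈ 0.700 m

v∥ = v cosθ = 1.02×10⁵·cos42° ≈ 7.580×10⁴ m/s.
T = 2πm/(|q|B) = 2π(6.644×10⁻²⁷)/((3.204×10⁻¹⁹)(0.0141)) ≈ 9.241×10⁻⁶ s.
pitch = v∥ T = (7.580×10⁴)(9.241×10⁻⁶) ≈ 0.700 m.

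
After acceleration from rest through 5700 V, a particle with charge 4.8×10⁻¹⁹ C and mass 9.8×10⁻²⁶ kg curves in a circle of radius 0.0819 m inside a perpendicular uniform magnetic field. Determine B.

v = √(2|q|V/m) = √(2·4.8×10⁻¹⁹·5700/9.8×10⁻²⁶) ≈ 2.363×10⁵ m/s.
B = mv/(|q|r) = (9.8×10⁻²⁶)(2.363×10⁵)/((4.8×10⁻¹⁹)(0.0819)) ≈ 0.589 T.

B ≈ 0.589 T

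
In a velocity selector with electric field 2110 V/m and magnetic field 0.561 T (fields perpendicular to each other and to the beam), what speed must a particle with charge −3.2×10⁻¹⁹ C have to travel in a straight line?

For undeflected motion the electric and magnetic forces balance: qE = qvB.
v = E/B = 2110/0.561 = 3760 m/s.

v = 3760 m/s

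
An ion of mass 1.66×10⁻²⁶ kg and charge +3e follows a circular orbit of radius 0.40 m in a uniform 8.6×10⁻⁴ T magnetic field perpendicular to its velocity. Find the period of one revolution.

T ≈ 2.5×10⁻⁴ s

The cyclotron period depends only on m, q, B: T = 2πm/(|q|B).
T = 2π(1.66×10⁻²⁶)/((4.806×10⁻¹⁹)(8.6×10⁻⁴)) ≈ 2.5×10⁻⁴ s.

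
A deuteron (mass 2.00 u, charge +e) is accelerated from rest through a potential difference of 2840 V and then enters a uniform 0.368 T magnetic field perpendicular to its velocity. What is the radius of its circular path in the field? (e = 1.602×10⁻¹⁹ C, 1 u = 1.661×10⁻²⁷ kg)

Acceleration: |q|V = ½mv² ⇒ v = √(2|q|V/m) = √(2·1.602×10⁻¹⁹·2840/3.322×10⁻²⁷) ≈ 5.234×10⁵ m/s.
In the field: r = mv/(|q|B) = (3.322×10⁻²⁷)(5.234×10⁵)/((1.602×10⁻¹⁹)(0.368)) ≈ 0.0295 m.

r ≈ 0.0295 m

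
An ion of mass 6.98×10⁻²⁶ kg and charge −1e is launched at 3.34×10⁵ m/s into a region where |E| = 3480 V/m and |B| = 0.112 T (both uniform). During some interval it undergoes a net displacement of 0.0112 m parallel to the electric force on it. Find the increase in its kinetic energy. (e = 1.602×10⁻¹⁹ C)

ΔKE ≈ 6.24×10⁻¹⁸ J

The magnetic force is always ⟂ v and does no work; only the electric force changes KE.
ΔKE = F_E · d = |q|E d = (1.602×10⁻¹⁹)(3480)(0.0112) ≈ 6.24×10⁻¹⁸ J.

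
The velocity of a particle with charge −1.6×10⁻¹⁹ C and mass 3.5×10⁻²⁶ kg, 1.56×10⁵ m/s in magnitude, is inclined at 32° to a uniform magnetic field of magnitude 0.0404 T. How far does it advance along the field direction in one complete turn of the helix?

v∥ = v cosθ = 1.56×10⁵·cos32° ≈ 1.323×10⁵ m/s.
T = 2πm/(|q|B) = 2π(3.5×10⁻²⁶)/((1.6×10⁻¹⁹)(0.0404)) ≈ 3.402×10⁻⁵ s.
pitch = v∥ T = (1.323×10⁵)(3.402×10⁻⁵) ≈ 4.50 m.

p ≈ 4.50 m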